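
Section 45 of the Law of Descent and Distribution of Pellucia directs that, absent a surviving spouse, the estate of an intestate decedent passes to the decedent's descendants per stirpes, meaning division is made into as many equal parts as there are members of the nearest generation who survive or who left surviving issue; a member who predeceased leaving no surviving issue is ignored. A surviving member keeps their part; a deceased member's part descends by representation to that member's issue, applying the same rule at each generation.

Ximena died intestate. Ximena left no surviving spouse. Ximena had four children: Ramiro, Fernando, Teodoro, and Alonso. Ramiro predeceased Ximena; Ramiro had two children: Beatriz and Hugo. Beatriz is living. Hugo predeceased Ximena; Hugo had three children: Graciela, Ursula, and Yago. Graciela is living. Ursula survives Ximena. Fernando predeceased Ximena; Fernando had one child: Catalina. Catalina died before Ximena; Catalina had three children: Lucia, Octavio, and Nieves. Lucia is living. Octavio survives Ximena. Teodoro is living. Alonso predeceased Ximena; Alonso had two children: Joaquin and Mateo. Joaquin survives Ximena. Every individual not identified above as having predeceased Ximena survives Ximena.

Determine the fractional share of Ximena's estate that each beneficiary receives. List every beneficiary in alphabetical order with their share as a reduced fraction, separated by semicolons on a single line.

There is no surviving spouse, so the entire estate passes to Ximena's descendants per stirpes.
The estate is divided into 4 equal shares of 1/4 among Ramiro, Fernando, Teodoro, Alonso.
Ramiro predeceased; the 1/4 allotted to Ramiro's branch passes to Ramiro's issue by representation.
The 1/4 is divided into 2 equal shares of 1/8 among Beatriz, Hugo.
Beatriz is living and takes 1/8.
Hugo predeceased; the 1/8 allotted to Hugo's branch passes to Hugo's issue by representation.
The 1/8 is divided into 3 equal shares of 1/24 among Graciela, Ursula, Yago.
Graciela is living and takes 1/24.
Ursula is living and takes 1/24.
Yago is living and takes 1/24.
Fernando predeceased; the 1/4 allotted to Fernando's branch passes to Fernando's issue by representation.
Catalina's line is the sole branch at this level, so the full 1/4 passes to Catalina's issue by representation.
The 1/4 is divided into 3 equal shares of 1/12 among Lucia, Octavio, Nieves.
Lucia is living and takes 1/12.
Octavio is living and takes 1/12.
Nieves is living and takes 1/12.
Teodoro is living and takes 1/4.
Alonso predeceased; the 1/4 allotted to Alonso's branch passes to Alonso's issue by representation.
The 1/4 is divided into 2 equal shares of 1/8 among Joaquin, Mateo.
Joaquin is living and takes 1/8.
Mateo is living and takes 1/8.

Beatriz 1/8; Graciela 1/24; Joaquin 1/8; Lucia 1/12; Mateo 1/8; Nieves 1/12; Octavio 1/12; Teodoro 1/4; Ursula 1/24; Yago 1/24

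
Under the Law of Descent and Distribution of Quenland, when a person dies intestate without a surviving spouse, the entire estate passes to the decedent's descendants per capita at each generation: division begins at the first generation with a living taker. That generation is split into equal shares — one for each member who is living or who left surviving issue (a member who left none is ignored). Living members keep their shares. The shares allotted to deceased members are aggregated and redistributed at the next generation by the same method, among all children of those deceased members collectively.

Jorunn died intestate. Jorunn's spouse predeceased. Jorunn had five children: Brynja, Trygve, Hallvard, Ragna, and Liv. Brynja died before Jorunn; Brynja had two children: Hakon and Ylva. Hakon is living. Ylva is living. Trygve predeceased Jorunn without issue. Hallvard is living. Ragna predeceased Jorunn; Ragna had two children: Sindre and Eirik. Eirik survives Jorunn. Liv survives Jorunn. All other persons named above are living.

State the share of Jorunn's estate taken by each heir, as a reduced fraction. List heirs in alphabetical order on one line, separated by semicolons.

There is no surviving spouse, so the entire estate passes to Jorunn's descendants per capita at each generation.
At generation 1 (Brynja, Hallvard, Ragna, Liv) there are 4 shares of (1)/4 = 1/4 each.
Living: Hallvard and Liv — each takes 1/4.
Deceased: Brynja and Ragna. Their combined 1/2 is pooled and carried to generation 2.
At generation 2 (Hakon, Ylva, Sindre, Eirik) there are 4 shares of (1/2)/4 = 1/8 each.
Living: Hakon, Ylva, Sindre, and Eirik — each takes 1/8.

Eirik 1/8; Hakon 1/8; Hallvard 1/4; Liv 1/4; Sindre 1/8; Ylva 1/8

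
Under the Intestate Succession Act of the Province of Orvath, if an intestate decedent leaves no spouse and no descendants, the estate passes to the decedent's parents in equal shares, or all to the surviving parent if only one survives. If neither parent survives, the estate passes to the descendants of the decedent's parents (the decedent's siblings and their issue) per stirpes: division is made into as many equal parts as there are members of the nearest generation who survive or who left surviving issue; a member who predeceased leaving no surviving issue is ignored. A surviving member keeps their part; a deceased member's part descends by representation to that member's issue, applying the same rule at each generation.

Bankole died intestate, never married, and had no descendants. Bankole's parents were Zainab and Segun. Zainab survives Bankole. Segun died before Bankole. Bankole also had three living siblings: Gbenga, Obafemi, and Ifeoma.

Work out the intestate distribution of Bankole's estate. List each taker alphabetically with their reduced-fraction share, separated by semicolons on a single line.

Only one parent, Zainab, survives, so Zainab takes the entire estate. The siblings take nothing because a surviving parent has priority.

Zainab 1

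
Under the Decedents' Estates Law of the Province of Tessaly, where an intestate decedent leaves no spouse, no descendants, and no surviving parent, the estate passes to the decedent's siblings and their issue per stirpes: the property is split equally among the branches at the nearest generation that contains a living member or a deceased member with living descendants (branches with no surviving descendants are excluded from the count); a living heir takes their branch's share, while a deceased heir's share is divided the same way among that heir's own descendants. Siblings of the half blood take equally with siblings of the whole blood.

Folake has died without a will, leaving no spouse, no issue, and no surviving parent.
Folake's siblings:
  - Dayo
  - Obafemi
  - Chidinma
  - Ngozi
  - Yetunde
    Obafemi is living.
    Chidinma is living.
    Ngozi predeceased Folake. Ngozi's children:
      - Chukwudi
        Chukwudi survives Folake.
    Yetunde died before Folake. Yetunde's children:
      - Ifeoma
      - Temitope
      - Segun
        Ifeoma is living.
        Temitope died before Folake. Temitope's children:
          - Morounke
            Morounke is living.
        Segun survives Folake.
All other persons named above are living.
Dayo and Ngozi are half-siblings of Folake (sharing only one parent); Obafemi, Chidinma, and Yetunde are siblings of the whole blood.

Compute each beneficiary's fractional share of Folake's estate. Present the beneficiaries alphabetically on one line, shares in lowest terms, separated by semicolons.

No spouse, descendants, or parent survives, so the estate passes to Folake's siblings per stirpes.
Half-blood and whole-blood siblings take equally under the stated rule.
The estate is divided into 5 equal shares of 1/5 among Dayo, Obafemi, Chidinma, Ngozi, Yetunde.
Dayo is living and takes 1/5.
Obafemi is living and takes 1/5.
Chidinma is living and takes 1/5.
Ngozi predeceased; the 1/5 allotted to Ngozi's branch passes to Ngozi's issue by representation.
Chukwudi is the sole taker at this level and receives the full 1/5.
Yetunde predeceased; the 1/5 allotted to Yetunde's branch passes to Yetunde's issue by representation.
The 1/5 is divided into 3 equal shares of 1/15 among Ifeoma, Temitope, Segun.
Ifeoma is living and takes 1/15.
Temitope predeceased; the 1/15 allotted to Temitope's branch passes to Temitope's issue by representation.
Morounke is the sole taker at this level and receives the full 1/15.
Segun is living and takes 1/15.

Chidinma 1/5; Chukwudi 1/5; Dayo 1/5; Ifeoma 1/15; Morounke 1/15; Obafemi 1/5; Segun 1/15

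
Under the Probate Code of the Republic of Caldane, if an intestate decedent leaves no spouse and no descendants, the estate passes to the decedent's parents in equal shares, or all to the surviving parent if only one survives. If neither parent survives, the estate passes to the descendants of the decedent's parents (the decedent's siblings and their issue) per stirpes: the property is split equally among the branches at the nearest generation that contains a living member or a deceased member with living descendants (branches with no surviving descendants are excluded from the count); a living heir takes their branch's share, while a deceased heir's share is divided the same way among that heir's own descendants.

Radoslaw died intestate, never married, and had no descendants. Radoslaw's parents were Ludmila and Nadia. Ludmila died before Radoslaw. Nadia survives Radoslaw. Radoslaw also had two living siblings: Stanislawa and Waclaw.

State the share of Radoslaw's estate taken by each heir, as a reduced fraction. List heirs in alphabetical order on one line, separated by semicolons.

Nadia 1

Only one parent, Nadia, survives, so Nadia takes the entire estate. The siblings take nothing because a surviving parent has priority.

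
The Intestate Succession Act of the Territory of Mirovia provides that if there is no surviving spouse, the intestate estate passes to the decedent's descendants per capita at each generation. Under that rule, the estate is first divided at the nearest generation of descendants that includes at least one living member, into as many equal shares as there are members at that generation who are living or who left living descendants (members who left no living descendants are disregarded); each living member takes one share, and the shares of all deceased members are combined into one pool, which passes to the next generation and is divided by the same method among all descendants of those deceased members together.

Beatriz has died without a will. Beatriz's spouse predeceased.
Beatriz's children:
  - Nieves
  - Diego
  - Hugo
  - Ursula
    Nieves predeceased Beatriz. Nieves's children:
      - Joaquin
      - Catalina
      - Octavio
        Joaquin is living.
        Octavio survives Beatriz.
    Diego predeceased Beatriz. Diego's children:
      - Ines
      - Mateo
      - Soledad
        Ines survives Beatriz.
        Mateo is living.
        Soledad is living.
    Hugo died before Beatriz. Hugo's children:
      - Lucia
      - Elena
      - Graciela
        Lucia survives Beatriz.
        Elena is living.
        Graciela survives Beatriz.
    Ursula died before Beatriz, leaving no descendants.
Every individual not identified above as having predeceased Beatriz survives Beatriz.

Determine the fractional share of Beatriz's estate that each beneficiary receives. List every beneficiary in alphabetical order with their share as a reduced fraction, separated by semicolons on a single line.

Catalina 1/9; Elena 1/9; Graciela 1/9; Ines 1/9; Joaquin 1/9; Lucia 1/9; Mateo 1/9; Octavio 1/9; Soledad 1/9

There is no surviving spouse, so the entire estate passes to Beatriz's descendants per capita at each generation.
No one at generation 1 (Nieves, Diego, Hugo) is living; moving to the next generation.
At generation 2 (Joaquin, Catalina, Octavio, Ines, Mateo, Soledad, Lucia, Elena, Graciela) there are 9 shares of (1)/9 = 1/9 each.
Living: Joaquin, Catalina, Octavio, Ines, Mateo, Soledad, Lucia, Elena, and Graciela — each takes 1/9.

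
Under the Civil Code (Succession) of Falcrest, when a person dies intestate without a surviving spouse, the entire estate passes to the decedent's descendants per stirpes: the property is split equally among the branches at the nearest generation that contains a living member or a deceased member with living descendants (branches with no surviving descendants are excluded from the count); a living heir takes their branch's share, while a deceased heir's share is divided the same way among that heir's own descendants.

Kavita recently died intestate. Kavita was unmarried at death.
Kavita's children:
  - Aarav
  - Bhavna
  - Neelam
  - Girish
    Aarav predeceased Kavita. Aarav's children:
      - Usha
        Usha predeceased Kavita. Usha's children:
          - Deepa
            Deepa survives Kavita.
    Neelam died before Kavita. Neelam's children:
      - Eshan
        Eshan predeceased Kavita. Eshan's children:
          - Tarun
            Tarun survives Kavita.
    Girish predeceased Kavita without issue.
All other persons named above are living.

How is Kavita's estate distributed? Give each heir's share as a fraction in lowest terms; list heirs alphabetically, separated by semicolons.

There is no surviving spouse, so the entire estate passes to Kavita's descendants per stirpes.
Girish left no surviving issue, so that branch lapses and is disregarded.
The estate is divided into 3 equal shares of 1/3 among Aarav, Bhavna, Neelam.
Aarav predeceased; the 1/3 allotted to Aarav's branch passes to Aarav's issue by representation.
Usha's line is the sole branch at this level, so the full 1/3 passes to Usha's issue by representation.
Deepa is the sole taker at this level and receives the full 1/3.
Bhavna is living and takes 1/3.
Neelam predeceased; the 1/3 allotted to Neelam's branch passes to Neelam's issue by representation.
Eshan's line is the sole branch at this level, so the full 1/3 passes to Eshan's issue by representation.
Tarun is the sole taker at this level and receives the full 1/3.

Bhavna 1/3; Deepa 1/3; Tarun 1/3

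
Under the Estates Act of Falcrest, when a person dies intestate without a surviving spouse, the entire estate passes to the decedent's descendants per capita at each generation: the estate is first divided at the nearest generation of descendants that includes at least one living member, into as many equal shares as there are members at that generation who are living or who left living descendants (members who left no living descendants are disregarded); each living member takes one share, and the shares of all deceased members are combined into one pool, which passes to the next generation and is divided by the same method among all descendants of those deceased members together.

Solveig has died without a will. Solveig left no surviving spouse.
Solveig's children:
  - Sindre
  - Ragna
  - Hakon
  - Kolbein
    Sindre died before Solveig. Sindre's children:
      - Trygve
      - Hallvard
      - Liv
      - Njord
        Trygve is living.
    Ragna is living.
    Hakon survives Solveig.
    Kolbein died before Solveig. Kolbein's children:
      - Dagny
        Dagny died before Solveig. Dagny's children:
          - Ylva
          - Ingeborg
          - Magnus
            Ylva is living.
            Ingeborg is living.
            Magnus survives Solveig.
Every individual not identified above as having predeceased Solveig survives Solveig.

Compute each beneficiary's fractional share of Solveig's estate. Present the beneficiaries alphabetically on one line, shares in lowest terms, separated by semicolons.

Hakon 1/4; Hallvard 1/10; Ingeborg 1/30; Liv 1/10; Magnus 1/30; Njord 1/10; Ragna 1/4; Trygve 1/10; Ylva 1/30

There is no surviving spouse, so the entire estate passes to Solveig's descendants per capita at each generation.
At generation 1 (Sindre, Ragna, Hakon, Kolbein) there are 4 shares of (1)/4 = 1/4 each.
Living: Ragna and Hakon — each takes 1/4.
Deceased: Sindre and Kolbein. Their combined 1/2 is pooled and carried to generation 2.
At generation 2 (Trygve, Hallvard, Liv, Njord, Dagny) there are 5 shares of (1/2)/5 = 1/10 each.
Living: Trygve, Hallvard, Liv, and Njord — each takes 1/10.
Deceased: Dagny. That 1/10 share is carried to generation 3.
At generation 3 (Ylva, Ingeborg, Magnus) there are 3 shares of (1/10)/3 = 1/30 each.
Living: Ylva, Ingeborg, and Magnus — each takes 1/30.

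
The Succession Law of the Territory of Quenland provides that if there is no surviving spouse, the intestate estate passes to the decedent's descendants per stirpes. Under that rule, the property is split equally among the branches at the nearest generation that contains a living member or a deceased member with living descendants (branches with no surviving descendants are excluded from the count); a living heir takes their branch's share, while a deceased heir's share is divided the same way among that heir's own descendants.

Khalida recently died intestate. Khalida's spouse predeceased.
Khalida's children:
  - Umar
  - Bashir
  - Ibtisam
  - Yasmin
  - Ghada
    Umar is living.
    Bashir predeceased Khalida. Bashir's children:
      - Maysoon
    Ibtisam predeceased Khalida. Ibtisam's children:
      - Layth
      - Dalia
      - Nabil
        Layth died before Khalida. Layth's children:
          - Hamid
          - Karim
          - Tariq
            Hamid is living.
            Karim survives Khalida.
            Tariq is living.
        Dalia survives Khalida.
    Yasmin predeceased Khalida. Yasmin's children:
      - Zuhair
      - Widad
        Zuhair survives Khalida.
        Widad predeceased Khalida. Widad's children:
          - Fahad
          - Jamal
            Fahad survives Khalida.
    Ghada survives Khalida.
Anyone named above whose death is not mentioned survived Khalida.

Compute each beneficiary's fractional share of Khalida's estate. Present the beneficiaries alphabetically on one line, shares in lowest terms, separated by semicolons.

There is no surviving spouse, so the entire estate passes to Khalida's descendants per stirpes.
The estate is divided into 5 equal shares of 1/5 among Umar, Bashir, Ibtisam, Yasmin, Ghada.
Umar is living and takes 1/5.
Bashir predeceased; the 1/5 allotted to Bashir's branch passes to Bashir's issue by representation.
Maysoon is the sole taker at this level and receives the full 1/5.
Ibtisam predeceased; the 1/5 allotted to Ibtisam's branch passes to Ibtisam's issue by representation.
The 1/5 is divided into 3 equal shares of 1/15 among Layth, Dalia, Nabil.
Layth predeceased; the 1/15 allotted to Layth's branch passes to Layth's issue by representation.
The 1/15 is divided into 3 equal shares of 1/45 among Hamid, Karim, Tariq.
Hamid is living and takes 1/45.
Karim is living and takes 1/45.
Tariq is living and takes 1/45.
Dalia is living and takes 1/15.
Nabil is living and takes 1/15.
Yasmin predeceased; the 1/5 allotted to Yasmin's branch passes to Yasmin's issue by representation.
The 1/5 is divided into 2 equal shares of 1/10 among Zuhair, Widad.
Zuhair is living and takes 1/10.
Widad predeceased; the 1/10 allotted to Widad's branch passes to Widad's issue by representation.
The 1/10 is divided into 2 equal shares of 1/20 among Fahad, Jamal.
Fahad is living and takes 1/20.
Jamal is living and takes 1/20.
Ghada is living and takes 1/5.

Dalia 1/15; Fahad 1/20; Ghada 1/5; Hamid 1/45; Jamal 1/20; Karim 1/45; Maysoon 1/5; Nabil 1/15; Tariq 1/45; Umar 1/5; Zuhair 1/10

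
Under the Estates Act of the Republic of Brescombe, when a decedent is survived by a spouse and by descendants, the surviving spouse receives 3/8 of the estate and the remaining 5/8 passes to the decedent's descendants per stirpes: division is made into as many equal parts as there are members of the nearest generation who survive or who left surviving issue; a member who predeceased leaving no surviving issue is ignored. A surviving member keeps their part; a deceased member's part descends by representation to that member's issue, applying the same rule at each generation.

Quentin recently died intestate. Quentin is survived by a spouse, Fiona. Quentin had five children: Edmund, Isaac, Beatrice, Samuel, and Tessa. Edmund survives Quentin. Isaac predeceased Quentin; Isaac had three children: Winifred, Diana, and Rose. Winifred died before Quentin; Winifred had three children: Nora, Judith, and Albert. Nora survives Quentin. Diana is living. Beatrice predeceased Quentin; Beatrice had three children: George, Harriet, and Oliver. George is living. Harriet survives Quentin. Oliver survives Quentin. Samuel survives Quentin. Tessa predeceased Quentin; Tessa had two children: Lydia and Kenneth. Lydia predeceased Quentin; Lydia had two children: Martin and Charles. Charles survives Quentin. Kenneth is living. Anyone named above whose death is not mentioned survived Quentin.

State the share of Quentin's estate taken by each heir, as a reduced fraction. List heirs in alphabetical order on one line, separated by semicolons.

Albert 1/72; Charles 1/32; Diana 1/24; Edmund 1/8; Fiona 3/8; George 1/24; Harriet 1/24; Judith 1/72; Kenneth 1/16; Martin 1/32; Nora 1/72; Oliver 1/24; Rose 1/24; Samuel 1/8

Fiona, as surviving spouse, takes 3/8.
The remaining 5/8 passes to Quentin's descendants per stirpes.
The 5/8 is divided into 5 equal shares of 1/8 among Edmund, Isaac, Beatrice, Samuel, Tessa.
Edmund is living and takes 1/8.
Isaac predeceased; the 1/8 allotted to Isaac's branch passes to Isaac's issue by representation.
The 1/8 is divided into 3 equal shares of 1/24 among Winifred, Diana, Rose.
Winifred predeceased; the 1/24 allotted to Winifred's branch passes to Winifred's issue by representation.
The 1/24 is divided into 3 equal shares of 1/72 among Nora, Judith, Albert.
Nora is living and takes 1/72.
Judith is living and takes 1/72.
Albert is living and takes 1/72.
Diana is living and takes 1/24.
Rose is living and takes 1/24.
Beatrice predeceased; the 1/8 allotted to Beatrice's branch passes to Beatrice's issue by representation.
The 1/8 is divided into 3 equal shares of 1/24 among George, Harriet, Oliver.
George is living and takes 1/24.
Harriet is living and takes 1/24.
Oliver is living and takes 1/24.
Samuel is living and takes 1/8.
Tessa predeceased; the 1/8 allotted to Tessa's branch passes to Tessa's issue by representation.
The 1/8 is divided into 2 equal shares of 1/16 among Lydia, Kenneth.
Lydia predeceased; the 1/16 allotted to Lydia's branch passes to Lydia's issue by representation.
The 1/16 is divided into 2 equal shares of 1/32 among Martin, Charles.
Martin is living and takes 1/32.
Charles is living and takes 1/32.
Kenneth is living and takes 1/16.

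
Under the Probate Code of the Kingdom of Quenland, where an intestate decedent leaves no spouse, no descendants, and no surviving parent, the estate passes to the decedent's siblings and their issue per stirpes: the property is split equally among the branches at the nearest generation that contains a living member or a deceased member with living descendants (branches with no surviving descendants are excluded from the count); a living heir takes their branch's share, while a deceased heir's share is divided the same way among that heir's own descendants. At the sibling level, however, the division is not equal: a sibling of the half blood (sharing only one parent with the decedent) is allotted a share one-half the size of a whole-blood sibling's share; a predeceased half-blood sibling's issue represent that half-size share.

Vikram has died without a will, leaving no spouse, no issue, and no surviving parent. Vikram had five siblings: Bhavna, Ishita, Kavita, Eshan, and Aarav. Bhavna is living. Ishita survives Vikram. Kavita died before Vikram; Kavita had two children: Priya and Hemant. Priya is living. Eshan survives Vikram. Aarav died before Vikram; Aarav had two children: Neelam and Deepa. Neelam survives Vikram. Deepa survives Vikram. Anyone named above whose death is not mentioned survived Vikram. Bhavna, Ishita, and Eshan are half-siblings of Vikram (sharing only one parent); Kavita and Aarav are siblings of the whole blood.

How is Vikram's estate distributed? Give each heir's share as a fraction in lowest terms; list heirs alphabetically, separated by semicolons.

No spouse, descendants, or parent survives, so the estate passes to Vikram's siblings per stirpes.
Half-blood siblings count for one-half the weight of whole-blood siblings at the initial division.
Dividing 1 in proportion to weights (total weight 7/2): Bhavna (weight 1/2) → 1/7; Ishita (weight 1/2) → 1/7; Kavita (weight 1) → 2/7; Eshan (weight 1/2) → 1/7; Aarav (weight 1) → 2/7.
Bhavna is living and takes 1/7.
Ishita is living and takes 1/7.
Kavita predeceased; the 2/7 allotted to Kavita's branch passes to Kavita's issue by representation.
The 2/7 is divided into 2 equal shares of 1/7 among Priya, Hemant.
Priya is living and takes 1/7.
Hemant is living and takes 1/7.
Eshan is living and takes 1/7.
Aarav predeceased; the 2/7 allotted to Aarav's branch passes to Aarav's issue by representation.
The 2/7 is divided into 2 equal shares of 1/7 among Neelam, Deepa.
Neelam is living and takes 1/7.
Deepa is living and takes 1/7.

Bhavna 1/7; Deepa 1/7; Eshan 1/7; Hemant 1/7; Ishita 1/7; Neelam 1/7; Priya 1/7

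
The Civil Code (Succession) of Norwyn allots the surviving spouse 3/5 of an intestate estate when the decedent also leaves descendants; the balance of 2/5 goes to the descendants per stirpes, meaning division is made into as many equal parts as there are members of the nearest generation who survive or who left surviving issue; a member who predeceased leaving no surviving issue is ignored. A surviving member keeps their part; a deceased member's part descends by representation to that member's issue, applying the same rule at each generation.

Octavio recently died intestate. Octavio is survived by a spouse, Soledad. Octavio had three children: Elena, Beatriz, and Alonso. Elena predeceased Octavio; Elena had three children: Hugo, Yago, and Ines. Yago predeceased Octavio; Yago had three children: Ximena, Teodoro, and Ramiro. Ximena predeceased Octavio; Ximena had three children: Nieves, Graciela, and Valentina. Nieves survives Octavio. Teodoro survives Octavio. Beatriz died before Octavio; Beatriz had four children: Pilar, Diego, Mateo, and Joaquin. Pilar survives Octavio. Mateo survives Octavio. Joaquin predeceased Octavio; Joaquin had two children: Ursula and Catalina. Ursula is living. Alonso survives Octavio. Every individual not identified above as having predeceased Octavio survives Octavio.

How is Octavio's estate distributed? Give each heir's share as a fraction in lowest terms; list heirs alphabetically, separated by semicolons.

Alonso 2/15; Catalina 1/60; Diego 1/30; Graciela 2/405; Hugo 2/45; Ines 2/45; Mateo 1/30; Nieves 2/405; Pilar 1/30; Ramiro 2/135; Soledad 3/5; Teodoro 2/135; Ursula 1/60; Valentina 2/405

Soledad, as surviving spouse, takes 3/5.
The remaining 2/5 passes to Octavio's descendants per stirpes.
The 2/5 is divided into 3 equal shares of 2/15 among Elena, Beatriz, Alonso.
Elena predeceased; the 2/15 allotted to Elena's branch passes to Elena's issue by representation.
The 2/15 is divided into 3 equal shares of 2/45 among Hugo, Yago, Ines.
Hugo is living and takes 2/45.
Yago predeceased; the 2/45 allotted to Yago's branch passes to Yago's issue by representation.
The 2/45 is divided into 3 equal shares of 2/135 among Ximena, Teodoro, Ramiro.
Ximena predeceased; the 2/135 allotted to Ximena's branch passes to Ximena's issue by representation.
The 2/135 is divided into 3 equal shares of 2/405 among Nieves, Graciela, Valentina.
Nieves is living and takes 2/405.
Graciela is living and takes 2/405.
Valentina is living and takes 2/405.
Teodoro is living and takes 2/135.
Ramiro is living and takes 2/135.
Ines is living and takes 2/45.
Beatriz predeceased; the 2/15 allotted to Beatriz's branch passes to Beatriz's issue by representation.
The 2/15 is divided into 4 equal shares of 1/30 among Pilar, Diego, Mateo, Joaquin.
Pilar is living and takes 1/30.
Diego is living and takes 1/30.
Mateo is living and takes 1/30.
Joaquin predeceased; the 1/30 allotted to Joaquin's branch passes to Joaquin's issue by representation.
The 1/30 is divided into 2 equal shares of 1/60 among Ursula, Catalina.
Ursula is living and takes 1/60.
Catalina is living and takes 1/60.
Alonso is living and takes 2/15.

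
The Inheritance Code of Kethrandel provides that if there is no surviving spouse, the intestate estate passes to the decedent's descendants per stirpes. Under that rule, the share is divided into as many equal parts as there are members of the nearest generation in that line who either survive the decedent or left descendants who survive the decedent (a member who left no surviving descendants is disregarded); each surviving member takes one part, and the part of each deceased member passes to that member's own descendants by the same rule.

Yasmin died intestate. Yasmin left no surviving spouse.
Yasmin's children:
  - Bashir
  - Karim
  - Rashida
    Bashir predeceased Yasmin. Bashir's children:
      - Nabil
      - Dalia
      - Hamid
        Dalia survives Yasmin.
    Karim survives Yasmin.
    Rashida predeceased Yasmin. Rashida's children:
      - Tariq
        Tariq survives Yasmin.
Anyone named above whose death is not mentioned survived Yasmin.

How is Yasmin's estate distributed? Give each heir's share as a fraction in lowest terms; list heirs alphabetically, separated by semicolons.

Dalia 1/9; Hamid 1/9; Karim 1/3; Nabil 1/9; Tariq 1/3

There is no surviving spouse, so the entire estate passes to Yasmin's descendants per stirpes.
The estate is divided into 3 equal shares of 1/3 among Bashir, Karim, Rashida.
Bashir predeceased; the 1/3 allotted to Bashir's branch passes to Bashir's issue by representation.
The 1/3 is divided into 3 equal shares of 1/9 among Nabil, Dalia, Hamid.
Nabil is living and takes 1/9.
Dalia is living and takes 1/9.
Hamid is living and takes 1/9.
Karim is living and takes 1/3.
Rashida predeceased; the 1/3 allotted to Rashida's branch passes to Rashida's issue by representation.
Tariq is the sole taker at this level and receives the full 1/3.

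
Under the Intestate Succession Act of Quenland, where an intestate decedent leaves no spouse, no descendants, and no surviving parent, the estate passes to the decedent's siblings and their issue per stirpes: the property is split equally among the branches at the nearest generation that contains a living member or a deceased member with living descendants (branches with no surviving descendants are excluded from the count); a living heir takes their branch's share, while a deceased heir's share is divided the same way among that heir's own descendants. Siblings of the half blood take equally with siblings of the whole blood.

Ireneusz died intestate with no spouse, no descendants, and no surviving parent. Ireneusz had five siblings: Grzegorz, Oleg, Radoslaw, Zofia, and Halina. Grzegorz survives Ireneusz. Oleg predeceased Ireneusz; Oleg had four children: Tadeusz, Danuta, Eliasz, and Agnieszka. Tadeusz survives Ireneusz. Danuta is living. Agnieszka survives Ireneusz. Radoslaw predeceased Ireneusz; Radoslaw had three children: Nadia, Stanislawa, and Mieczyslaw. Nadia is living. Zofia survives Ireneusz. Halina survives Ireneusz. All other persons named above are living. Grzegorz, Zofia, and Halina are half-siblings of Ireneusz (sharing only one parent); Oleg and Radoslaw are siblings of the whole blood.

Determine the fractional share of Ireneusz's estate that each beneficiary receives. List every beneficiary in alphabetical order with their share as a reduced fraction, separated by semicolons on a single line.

No spouse, descendants, or parent survives, so the estate passes to Ireneusz's siblings per stirpes.
Half-blood and whole-blood siblings take equally under the stated rule.
The estate is divided into 5 equal shares of 1/5 among Grzegorz, Oleg, Radoslaw, Zofia, Halina.
Grzegorz is living and takes 1/5.
Oleg predeceased; the 1/5 allotted to Oleg's branch passes to Oleg's issue by representation.
The 1/5 is divided into 4 equal shares of 1/20 among Tadeusz, Danuta, Eliasz, Agnieszka.
Tadeusz is living and takes 1/20.
Danuta is living and takes 1/20.
Eliasz is living and takes 1/20.
Agnieszka is living and takes 1/20.
Radoslaw predeceased; the 1/5 allotted to Radoslaw's branch passes to Radoslaw's issue by representation.
The 1/5 is divided into 3 equal shares of 1/15 among Nadia, Stanislawa, Mieczyslaw.
Nadia is living and takes 1/15.
Stanislawa is living and takes 1/15.
Mieczyslaw is living and takes 1/15.
Zofia is living and takes 1/5.
Halina is living and takes 1/5.

Agnieszka 1/20; Danuta 1/20; Eliasz 1/20; Grzegorz 1/5; Halina 1/5; Mieczyslaw 1/15; Nadia 1/15; Stanislawa 1/15; Tadeusz 1/20; Zofia 1/5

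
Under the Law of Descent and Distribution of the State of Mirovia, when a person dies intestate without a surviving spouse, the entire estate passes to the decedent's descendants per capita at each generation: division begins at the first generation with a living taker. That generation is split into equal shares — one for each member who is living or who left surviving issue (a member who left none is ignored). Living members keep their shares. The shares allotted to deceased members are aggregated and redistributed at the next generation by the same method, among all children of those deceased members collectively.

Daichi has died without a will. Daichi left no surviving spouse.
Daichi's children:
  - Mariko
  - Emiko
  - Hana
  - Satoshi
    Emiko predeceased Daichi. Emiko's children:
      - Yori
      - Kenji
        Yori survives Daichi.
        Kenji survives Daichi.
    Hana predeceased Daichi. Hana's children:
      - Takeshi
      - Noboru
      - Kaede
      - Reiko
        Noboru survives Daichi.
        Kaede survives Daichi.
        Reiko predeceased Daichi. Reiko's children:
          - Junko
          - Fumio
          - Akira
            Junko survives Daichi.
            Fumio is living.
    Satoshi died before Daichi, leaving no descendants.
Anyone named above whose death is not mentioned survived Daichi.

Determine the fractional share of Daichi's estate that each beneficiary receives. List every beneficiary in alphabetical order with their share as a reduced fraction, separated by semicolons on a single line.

There is no surviving spouse, so the entire estate passes to Daichi's descendants per capita at each generation.
At generation 1 (Mariko, Emiko, Hana) there are 3 shares of (1)/3 = 1/3 each.
Living: Mariko — each takes 1/3.
Deceased: Emiko and Hana. Their combined 2/3 is pooled and carried to generation 2.
At generation 2 (Yori, Kenji, Takeshi, Noboru, Kaede, Reiko) there are 6 shares of (2/3)/6 = 1/9 each.
Living: Yori, Kenji, Takeshi, Noboru, and Kaede — each takes 1/9.
Deceased: Reiko. That 1/9 share is carried to generation 3.
At generation 3 (Junko, Fumio, Akira) there are 3 shares of (1/9)/3 = 1/27 each.
Living: Junko, Fumio, and Akira — each takes 1/27.

Akira 1/27; Fumio 1/27; Junko 1/27; Kaede 1/9; Kenji 1/9; Mariko 1/3; Noboru 1/9; Takeshi 1/9; Yori 1/9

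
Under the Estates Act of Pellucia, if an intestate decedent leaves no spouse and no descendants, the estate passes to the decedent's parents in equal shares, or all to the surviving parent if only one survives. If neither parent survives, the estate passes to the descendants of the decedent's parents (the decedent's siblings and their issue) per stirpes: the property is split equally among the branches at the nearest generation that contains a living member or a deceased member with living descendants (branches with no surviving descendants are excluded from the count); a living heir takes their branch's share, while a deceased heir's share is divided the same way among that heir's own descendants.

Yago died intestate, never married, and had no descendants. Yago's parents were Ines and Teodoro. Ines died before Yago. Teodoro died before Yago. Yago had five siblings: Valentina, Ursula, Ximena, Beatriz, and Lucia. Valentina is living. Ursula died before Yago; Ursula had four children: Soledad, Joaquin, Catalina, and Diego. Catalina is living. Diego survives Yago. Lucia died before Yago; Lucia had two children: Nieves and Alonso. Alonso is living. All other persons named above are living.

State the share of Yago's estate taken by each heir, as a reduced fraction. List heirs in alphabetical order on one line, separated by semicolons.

Neither parent survives and there are no descendants, so the estate passes to Yago's siblings and their issue per stirpes.
The estate is divided into 5 equal shares of 1/5 among Valentina, Ursula, Ximena, Beatriz, Lucia.
Valentina is living and takes 1/5.
Ursula predeceased; the 1/5 allotted to Ursula's branch passes to Ursula's issue by representation.
The 1/5 is divided into 4 equal shares of 1/20 among Soledad, Joaquin, Catalina, Diego.
Soledad is living and takes 1/20.
Joaquin is living and takes 1/20.
Catalina is living and takes 1/20.
Diego is living and takes 1/20.
Ximena is living and takes 1/5.
Beatriz is living and takes 1/5.
Lucia predeceased; the 1/5 allotted to Lucia's branch passes to Lucia's issue by representation.
The 1/5 is divided into 2 equal shares of 1/10 among Nieves, Alonso.
Nieves is living and takes 1/10.
Alonso is living and takes 1/10.

Alonso 1/10; Beatriz 1/5; Catalina 1/20; Diego 1/20; Joaquin 1/20; Nieves 1/10; Soledad 1/20; Valentina 1/5; Ximena 1/5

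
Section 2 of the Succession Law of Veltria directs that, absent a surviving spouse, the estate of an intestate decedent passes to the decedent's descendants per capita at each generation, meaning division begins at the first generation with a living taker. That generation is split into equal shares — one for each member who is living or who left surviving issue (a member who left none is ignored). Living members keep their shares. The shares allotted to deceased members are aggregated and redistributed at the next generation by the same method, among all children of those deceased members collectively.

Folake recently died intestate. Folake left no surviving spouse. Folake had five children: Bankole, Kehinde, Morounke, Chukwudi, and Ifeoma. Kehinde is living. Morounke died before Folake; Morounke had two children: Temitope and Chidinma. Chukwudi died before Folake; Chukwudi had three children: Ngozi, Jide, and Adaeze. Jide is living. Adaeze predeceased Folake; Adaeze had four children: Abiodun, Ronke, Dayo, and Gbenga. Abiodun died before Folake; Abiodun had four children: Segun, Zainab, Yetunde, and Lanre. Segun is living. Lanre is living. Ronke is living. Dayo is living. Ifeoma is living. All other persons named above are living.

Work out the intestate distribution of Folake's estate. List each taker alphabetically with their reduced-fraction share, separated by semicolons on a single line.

Bankole 1/5; Chidinma 2/25; Dayo 1/50; Gbenga 1/50; Ifeoma 1/5; Jide 2/25; Kehinde 1/5; Lanre 1/200; Ngozi 2/25; Ronke 1/50; Segun 1/200; Temitope 2/25; Yetunde 1/200; Zainab 1/200

There is no surviving spouse, so the entire estate passes to Folake's descendants per capita at each generation.
At generation 1 (Bankole, Kehinde, Morounke, Chukwudi, Ifeoma) there are 5 shares of (1)/5 = 1/5 each.
Living: Bankole, Kehinde, and Ifeoma — each takes 1/5.
Deceased: Morounke and Chukwudi. Their combined 2/5 is pooled and carried to generation 2.
At generation 2 (Temitope, Chidinma, Ngozi, Jide, Adaeze) there are 5 shares of (2/5)/5 = 2/25 each.
Living: Temitope, Chidinma, Ngozi, and Jide — each takes 2/25.
Deceased: Adaeze. That 2/25 share is carried to generation 3.
At generation 3 (Abiodun, Ronke, Dayo, Gbenga) there are 4 shares of (2/25)/4 = 1/50 each.
Living: Ronke, Dayo, and Gbenga — each takes 1/50.
Deceased: Abiodun. That 1/50 share is carried to generation 4.
At generation 4 (Segun, Zainab, Yetunde, Lanre) there are 4 shares of (1/50)/4 = 1/200 each.
Living: Segun, Zainab, Yetunde, and Lanre — each takes 1/200.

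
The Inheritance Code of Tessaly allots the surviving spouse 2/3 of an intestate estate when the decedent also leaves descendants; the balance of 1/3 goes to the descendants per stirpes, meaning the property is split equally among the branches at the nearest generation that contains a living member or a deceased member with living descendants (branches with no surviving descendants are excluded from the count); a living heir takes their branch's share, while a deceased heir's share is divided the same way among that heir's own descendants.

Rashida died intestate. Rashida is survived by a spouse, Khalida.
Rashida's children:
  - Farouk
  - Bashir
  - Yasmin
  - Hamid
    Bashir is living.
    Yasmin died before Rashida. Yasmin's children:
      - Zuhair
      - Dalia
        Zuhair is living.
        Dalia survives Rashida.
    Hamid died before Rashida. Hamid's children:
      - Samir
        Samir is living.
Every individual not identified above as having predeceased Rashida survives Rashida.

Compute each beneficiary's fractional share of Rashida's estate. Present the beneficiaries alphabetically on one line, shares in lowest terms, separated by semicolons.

Khalida, as surviving spouse, takes 2/3.
The remaining 1/3 passes to Rashida's descendants per stirpes.
The 1/3 is divided into 4 equal shares of 1/12 among Farouk, Bashir, Yasmin, Hamid.
Farouk is living and takes 1/12.
Bashir is living and takes 1/12.
Yasmin predeceased; the 1/12 allotted to Yasmin's branch passes to Yasmin's issue by representation.
The 1/12 is divided into 2 equal shares of 1/24 among Zuhair, Dalia.
Zuhair is living and takes 1/24.
Dalia is living and takes 1/24.
Hamid predeceased; the 1/12 allotted to Hamid's branch passes to Hamid's issue by representation.
Samir is the sole taker at this level and receives the full 1/12.

Bashir 1/12; Dalia 1/24; Farouk 1/12; Khalida 2/3; Samir 1/12; Zuhair 1/24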